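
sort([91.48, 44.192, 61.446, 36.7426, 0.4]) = [0.4, 36.7426, 44.192, 61.446, 91.48]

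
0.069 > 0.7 False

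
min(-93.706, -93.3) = -93.706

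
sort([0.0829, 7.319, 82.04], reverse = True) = [82.04, 7.319, 0.0829]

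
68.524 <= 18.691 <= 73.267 False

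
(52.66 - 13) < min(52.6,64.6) True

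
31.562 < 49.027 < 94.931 True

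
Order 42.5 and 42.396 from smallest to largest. 42.396, 42.5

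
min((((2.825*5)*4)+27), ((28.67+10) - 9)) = 29.67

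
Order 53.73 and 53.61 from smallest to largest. 53.61, 53.73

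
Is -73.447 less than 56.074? Yes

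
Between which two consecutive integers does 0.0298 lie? 0 and 1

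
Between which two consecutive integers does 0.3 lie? 0 and 1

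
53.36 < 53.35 False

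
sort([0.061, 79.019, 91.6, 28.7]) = [0.061, 28.7, 79.019, 91.6]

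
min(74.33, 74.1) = 74.1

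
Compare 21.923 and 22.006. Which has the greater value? 22.006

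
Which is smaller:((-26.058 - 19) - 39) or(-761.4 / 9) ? (-761.4 / 9)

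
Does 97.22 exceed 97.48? No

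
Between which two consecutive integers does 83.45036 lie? 83 and 84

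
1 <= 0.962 False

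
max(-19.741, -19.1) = -19.1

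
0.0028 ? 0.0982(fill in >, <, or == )<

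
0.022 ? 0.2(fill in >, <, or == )<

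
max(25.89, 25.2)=25.89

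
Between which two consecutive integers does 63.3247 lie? 63 and 64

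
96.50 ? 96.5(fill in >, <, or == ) ==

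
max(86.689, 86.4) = 86.689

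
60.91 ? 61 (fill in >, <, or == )<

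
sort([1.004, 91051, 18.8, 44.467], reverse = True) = [91051, 44.467, 18.8, 1.004]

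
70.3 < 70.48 True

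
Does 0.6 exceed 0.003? Yes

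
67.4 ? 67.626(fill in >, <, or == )<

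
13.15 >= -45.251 True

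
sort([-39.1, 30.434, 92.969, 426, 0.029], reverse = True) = [426, 92.969, 30.434, 0.029, -39.1]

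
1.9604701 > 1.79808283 True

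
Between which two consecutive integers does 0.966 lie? 0 and 1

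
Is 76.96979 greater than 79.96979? No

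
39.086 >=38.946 True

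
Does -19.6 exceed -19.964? Yes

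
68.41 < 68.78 True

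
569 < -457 False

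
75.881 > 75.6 True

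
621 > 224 True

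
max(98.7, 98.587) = 98.7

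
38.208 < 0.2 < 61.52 False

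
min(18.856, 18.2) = 18.2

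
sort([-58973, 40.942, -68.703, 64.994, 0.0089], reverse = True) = [64.994, 40.942, 0.0089, -68.703, -58973]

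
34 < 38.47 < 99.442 True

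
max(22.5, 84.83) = 84.83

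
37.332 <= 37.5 True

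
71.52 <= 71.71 True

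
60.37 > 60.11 True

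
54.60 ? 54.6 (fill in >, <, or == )==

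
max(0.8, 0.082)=0.8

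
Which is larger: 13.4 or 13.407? 13.407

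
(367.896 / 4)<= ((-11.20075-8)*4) False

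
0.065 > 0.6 False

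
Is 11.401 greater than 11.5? No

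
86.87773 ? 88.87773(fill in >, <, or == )<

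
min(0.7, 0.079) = 0.079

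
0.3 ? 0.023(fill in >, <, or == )>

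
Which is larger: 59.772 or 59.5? 59.772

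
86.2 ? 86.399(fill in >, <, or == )<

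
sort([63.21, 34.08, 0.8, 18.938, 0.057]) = [0.057, 0.8, 18.938, 34.08, 63.21]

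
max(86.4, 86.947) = 86.947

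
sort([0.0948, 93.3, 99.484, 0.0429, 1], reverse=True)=[99.484, 93.3, 1, 0.0948, 0.0429]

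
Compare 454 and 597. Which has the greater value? 597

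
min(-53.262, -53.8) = -53.8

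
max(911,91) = 911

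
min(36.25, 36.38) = 36.25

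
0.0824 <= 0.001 False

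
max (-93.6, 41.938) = 41.938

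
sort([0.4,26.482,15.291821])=[0.4,15.291821,26.482]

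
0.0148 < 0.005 False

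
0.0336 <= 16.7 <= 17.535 True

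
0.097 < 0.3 True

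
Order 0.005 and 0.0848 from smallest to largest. 0.005, 0.0848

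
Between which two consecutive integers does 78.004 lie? 78 and 79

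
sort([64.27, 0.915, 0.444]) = [0.444, 0.915, 64.27]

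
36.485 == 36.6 False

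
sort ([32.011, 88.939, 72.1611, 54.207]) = [32.011, 54.207, 72.1611, 88.939]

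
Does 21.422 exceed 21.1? Yes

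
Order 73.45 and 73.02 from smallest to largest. 73.02, 73.45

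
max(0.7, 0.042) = 0.7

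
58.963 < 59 True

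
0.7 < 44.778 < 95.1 True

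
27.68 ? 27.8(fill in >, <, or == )<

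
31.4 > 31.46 False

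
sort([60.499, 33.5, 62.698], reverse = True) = [62.698, 60.499, 33.5]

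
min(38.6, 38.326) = 38.326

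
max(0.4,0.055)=0.4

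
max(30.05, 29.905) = 30.05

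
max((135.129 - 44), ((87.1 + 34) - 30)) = 91.129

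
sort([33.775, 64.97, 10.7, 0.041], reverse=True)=[64.97, 33.775, 10.7, 0.041]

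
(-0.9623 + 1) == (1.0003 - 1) False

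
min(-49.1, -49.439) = -49.439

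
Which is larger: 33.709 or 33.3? 33.709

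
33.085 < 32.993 False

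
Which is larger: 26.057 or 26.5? 26.5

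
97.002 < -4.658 False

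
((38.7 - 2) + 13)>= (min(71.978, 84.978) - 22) False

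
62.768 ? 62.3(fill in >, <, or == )>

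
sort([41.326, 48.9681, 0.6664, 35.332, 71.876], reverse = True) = [71.876, 48.9681, 41.326, 35.332, 0.6664]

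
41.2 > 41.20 False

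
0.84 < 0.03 False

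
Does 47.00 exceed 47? No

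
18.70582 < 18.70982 True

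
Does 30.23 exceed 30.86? No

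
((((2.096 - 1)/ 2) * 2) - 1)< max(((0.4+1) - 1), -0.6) True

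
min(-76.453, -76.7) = -76.7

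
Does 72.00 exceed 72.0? No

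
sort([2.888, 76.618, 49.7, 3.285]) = [2.888, 3.285, 49.7, 76.618]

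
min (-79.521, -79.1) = -79.521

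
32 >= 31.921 True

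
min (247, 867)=247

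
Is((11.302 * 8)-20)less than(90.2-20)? No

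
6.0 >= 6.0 True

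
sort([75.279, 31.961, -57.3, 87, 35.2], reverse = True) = [87, 75.279, 35.2, 31.961, -57.3]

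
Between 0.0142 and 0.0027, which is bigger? 0.0142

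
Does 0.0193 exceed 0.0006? Yes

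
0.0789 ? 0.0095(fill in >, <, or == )>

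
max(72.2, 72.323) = 72.323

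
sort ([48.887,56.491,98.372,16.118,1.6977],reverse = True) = [98.372,56.491,48.887,16.118,1.6977]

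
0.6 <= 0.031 False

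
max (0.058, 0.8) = 0.8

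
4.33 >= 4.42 False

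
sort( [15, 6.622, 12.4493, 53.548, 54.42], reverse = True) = [54.42, 53.548, 15, 12.4493, 6.622]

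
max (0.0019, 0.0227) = 0.0227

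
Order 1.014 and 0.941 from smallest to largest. 0.941, 1.014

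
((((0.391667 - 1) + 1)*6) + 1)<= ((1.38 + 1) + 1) True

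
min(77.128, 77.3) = 77.128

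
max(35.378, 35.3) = 35.378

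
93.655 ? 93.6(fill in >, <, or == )>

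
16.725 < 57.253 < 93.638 True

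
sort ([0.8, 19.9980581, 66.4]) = [0.8, 19.9980581, 66.4]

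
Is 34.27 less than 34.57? Yes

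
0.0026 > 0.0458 False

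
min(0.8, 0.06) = 0.06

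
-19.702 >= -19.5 False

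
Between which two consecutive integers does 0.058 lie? 0 and 1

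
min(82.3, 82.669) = 82.3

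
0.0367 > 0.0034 True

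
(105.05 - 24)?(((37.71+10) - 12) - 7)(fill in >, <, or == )>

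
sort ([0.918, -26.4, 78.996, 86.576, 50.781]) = [-26.4, 0.918, 50.781, 78.996, 86.576]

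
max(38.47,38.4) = 38.47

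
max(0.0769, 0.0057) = 0.0769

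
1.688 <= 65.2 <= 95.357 True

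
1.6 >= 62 False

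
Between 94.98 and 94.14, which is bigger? 94.98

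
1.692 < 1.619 False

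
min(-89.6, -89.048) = -89.6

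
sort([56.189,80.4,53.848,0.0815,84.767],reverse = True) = [84.767,80.4,56.189,53.848,0.0815]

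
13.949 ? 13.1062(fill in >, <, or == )>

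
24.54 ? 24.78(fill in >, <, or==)<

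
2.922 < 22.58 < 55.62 True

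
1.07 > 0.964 True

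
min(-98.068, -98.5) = -98.5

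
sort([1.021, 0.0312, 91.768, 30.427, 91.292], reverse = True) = [91.768, 91.292, 30.427, 1.021, 0.0312]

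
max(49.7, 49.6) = 49.7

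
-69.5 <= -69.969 False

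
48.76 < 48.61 False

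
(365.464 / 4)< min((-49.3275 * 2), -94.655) False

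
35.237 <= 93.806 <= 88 False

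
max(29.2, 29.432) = 29.432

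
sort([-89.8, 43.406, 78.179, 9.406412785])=[-89.8, 9.406412785, 43.406, 78.179]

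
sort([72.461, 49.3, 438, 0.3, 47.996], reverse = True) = [438, 72.461, 49.3, 47.996, 0.3]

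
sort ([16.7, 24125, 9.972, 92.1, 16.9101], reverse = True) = [24125, 92.1, 16.9101, 16.7, 9.972]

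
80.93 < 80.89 False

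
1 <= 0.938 False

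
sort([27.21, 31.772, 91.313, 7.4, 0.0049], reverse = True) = [91.313, 31.772, 27.21, 7.4, 0.0049]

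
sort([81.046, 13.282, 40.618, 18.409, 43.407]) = [13.282, 18.409, 40.618, 43.407, 81.046]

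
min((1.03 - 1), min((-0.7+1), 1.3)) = 0.03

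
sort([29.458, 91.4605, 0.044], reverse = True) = [91.4605, 29.458, 0.044]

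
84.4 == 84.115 False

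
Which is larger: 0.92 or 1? 1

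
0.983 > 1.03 False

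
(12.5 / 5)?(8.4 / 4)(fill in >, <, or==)>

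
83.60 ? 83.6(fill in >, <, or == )==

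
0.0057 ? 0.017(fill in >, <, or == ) <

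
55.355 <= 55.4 True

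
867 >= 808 True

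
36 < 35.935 False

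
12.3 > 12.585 False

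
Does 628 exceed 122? Yes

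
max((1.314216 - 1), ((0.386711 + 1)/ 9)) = 0.314216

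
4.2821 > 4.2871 False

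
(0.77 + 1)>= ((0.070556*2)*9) True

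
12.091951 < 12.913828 True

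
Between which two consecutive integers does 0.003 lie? 0 and 1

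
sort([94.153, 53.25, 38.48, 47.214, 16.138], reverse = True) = [94.153, 53.25, 47.214, 38.48, 16.138]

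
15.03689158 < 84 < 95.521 True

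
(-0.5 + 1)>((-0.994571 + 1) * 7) True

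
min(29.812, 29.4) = 29.4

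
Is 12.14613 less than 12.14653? Yes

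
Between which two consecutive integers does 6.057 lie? 6 and 7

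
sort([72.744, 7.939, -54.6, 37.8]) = [-54.6, 7.939, 37.8, 72.744]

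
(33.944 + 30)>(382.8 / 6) True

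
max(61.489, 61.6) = 61.6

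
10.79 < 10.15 False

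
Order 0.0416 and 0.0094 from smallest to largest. 0.0094, 0.0416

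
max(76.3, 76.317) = 76.317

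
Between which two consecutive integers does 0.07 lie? 0 and 1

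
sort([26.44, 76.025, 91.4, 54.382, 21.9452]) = [21.9452, 26.44, 54.382, 76.025, 91.4]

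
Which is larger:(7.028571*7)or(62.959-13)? (62.959-13)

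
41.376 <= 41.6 True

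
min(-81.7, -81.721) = -81.721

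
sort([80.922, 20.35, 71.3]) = [20.35, 71.3, 80.922]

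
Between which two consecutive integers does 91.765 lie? 91 and 92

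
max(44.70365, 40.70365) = 44.70365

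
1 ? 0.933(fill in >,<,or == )>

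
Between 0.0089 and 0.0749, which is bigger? 0.0749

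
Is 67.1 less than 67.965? Yes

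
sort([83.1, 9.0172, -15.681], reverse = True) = [83.1, 9.0172, -15.681]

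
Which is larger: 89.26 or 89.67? 89.67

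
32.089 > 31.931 True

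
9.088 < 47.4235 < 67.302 True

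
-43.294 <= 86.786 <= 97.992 True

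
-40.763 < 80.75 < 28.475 False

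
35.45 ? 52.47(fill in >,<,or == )<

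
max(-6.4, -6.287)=-6.287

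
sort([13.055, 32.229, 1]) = [1, 13.055, 32.229]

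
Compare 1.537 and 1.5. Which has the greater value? 1.537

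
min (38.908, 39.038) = 38.908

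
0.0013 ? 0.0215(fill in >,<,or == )<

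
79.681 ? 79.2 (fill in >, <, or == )>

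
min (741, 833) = 741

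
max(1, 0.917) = 1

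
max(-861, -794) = -794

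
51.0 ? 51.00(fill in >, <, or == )==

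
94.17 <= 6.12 False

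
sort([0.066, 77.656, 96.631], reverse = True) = [96.631, 77.656, 0.066]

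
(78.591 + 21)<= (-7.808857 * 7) False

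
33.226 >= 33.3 False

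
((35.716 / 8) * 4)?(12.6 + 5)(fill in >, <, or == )>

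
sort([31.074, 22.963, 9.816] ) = [9.816, 22.963, 31.074]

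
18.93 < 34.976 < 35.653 True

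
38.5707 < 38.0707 False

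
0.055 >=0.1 False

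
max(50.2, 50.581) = 50.581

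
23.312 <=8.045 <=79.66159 False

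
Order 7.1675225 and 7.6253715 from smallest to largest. 7.1675225, 7.6253715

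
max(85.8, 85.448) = 85.8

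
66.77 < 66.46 False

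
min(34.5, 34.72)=34.5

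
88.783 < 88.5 False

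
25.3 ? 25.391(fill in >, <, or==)<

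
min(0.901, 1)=0.901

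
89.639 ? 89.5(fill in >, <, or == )>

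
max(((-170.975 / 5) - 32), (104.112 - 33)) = 71.112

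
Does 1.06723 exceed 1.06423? Yes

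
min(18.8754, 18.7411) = 18.7411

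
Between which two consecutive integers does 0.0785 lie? 0 and 1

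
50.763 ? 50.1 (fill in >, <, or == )>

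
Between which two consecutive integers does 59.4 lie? 59 and 60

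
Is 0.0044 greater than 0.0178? No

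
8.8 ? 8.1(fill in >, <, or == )>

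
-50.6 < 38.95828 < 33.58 False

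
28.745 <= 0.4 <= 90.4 False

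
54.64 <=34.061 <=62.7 False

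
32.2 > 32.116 True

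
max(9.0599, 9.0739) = 9.0739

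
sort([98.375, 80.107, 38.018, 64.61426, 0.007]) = [0.007, 38.018, 64.61426, 80.107, 98.375]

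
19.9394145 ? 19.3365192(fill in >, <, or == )>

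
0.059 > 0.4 False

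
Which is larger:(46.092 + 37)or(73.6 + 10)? (73.6 + 10)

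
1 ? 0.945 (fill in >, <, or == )>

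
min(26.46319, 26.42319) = 26.42319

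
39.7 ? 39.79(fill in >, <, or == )<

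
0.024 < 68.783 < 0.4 False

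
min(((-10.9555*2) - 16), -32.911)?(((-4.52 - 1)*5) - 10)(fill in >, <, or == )<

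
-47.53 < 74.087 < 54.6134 False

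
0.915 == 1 False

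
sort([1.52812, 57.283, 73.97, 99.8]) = [1.52812, 57.283, 73.97, 99.8]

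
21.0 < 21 False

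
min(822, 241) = 241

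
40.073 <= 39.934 False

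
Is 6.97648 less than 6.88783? No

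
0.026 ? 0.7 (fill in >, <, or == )<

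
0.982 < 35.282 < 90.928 True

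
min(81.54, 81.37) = 81.37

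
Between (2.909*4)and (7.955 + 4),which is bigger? (7.955 + 4)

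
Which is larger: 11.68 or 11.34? 11.68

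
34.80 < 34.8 False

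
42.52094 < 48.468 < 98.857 True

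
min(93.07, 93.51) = 93.07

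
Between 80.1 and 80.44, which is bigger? 80.44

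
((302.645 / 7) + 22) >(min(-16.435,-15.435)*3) True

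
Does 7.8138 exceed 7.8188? No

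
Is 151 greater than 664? No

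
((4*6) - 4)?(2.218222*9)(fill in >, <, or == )>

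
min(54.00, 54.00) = 54.00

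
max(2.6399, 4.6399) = 4.6399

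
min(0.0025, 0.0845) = 0.0025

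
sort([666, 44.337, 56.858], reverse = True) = [666, 56.858, 44.337]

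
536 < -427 False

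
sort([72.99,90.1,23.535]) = [23.535,72.99,90.1]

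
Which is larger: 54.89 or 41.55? 54.89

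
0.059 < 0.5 True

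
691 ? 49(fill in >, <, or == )>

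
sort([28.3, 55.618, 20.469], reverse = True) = [55.618, 28.3, 20.469]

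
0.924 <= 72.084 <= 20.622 False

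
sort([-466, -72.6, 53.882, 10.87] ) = [-466, -72.6, 10.87, 53.882]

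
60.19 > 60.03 True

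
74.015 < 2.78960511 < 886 False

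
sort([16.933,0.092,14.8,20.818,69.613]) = [0.092,14.8,16.933,20.818,69.613]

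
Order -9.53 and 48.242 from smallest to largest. -9.53, 48.242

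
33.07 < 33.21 True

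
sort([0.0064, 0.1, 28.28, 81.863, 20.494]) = [0.0064, 0.1, 20.494, 28.28, 81.863]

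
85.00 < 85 False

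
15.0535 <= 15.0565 True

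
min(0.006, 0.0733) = 0.006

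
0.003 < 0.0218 True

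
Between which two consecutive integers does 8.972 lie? 8 and 9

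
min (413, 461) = 413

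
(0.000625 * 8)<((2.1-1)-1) True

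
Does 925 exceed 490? Yes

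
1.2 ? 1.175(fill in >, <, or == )>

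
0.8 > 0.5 True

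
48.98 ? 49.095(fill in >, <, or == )<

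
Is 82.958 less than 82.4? No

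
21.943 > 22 False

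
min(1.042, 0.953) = 0.953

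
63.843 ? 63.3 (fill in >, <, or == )>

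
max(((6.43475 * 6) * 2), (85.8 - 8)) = 77.8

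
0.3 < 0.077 False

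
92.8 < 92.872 True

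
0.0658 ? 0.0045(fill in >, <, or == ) >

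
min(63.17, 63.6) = 63.17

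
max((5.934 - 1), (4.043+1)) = 5.043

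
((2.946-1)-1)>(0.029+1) False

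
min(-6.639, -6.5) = -6.639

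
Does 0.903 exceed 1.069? No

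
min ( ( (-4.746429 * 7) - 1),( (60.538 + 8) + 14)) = -34.225003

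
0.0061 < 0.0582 True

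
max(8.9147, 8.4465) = 8.9147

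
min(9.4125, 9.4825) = 9.4125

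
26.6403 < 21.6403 False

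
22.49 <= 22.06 False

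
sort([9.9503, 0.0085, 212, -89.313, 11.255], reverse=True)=[212, 11.255, 9.9503, 0.0085, -89.313]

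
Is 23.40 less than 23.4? No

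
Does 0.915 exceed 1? No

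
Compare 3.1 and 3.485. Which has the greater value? 3.485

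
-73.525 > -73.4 False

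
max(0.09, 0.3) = 0.3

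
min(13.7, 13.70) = 13.7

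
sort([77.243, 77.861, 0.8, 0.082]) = [0.082, 0.8, 77.243, 77.861]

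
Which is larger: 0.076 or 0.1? 0.1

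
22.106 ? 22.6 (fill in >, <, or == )<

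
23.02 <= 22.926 False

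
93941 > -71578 True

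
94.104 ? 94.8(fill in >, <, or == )<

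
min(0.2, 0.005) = 0.005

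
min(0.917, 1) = 0.917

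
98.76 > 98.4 True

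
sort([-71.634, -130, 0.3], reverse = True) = [0.3, -71.634, -130]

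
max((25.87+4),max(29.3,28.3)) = 29.87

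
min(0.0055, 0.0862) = 0.0055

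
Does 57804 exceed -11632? Yes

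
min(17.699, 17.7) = 17.699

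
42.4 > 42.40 False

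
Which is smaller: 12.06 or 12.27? 12.06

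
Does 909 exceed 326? Yes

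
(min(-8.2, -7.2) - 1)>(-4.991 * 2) True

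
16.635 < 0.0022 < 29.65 False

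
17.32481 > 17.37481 False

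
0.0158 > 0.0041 True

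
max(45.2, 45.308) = 45.308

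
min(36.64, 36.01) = 36.01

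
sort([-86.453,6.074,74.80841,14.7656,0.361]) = [-86.453,0.361,6.074,14.7656,74.80841]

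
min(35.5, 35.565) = 35.5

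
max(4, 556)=556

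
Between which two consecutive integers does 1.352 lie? 1 and 2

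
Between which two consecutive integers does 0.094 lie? 0 and 1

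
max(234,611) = 611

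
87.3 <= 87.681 True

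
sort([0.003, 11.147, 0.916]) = [0.003, 0.916, 11.147]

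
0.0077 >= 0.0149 False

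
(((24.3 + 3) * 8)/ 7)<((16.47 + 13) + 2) True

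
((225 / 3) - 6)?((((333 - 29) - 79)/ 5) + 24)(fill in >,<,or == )==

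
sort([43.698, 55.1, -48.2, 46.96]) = [-48.2, 43.698, 46.96, 55.1]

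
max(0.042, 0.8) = 0.8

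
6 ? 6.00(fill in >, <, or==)==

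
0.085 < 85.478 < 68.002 False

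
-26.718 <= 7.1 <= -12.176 False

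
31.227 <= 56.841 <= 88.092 True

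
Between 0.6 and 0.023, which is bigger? 0.6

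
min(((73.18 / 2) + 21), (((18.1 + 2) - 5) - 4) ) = 11.1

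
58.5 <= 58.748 True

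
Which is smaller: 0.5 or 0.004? 0.004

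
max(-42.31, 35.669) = 35.669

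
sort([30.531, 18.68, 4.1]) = [4.1, 18.68, 30.531]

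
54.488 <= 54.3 False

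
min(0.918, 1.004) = 0.918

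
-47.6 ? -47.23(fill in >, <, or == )<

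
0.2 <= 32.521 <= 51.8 True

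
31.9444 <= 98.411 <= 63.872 False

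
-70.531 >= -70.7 True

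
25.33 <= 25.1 False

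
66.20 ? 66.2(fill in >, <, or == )==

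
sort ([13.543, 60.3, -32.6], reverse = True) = [60.3, 13.543, -32.6]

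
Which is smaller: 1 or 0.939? 0.939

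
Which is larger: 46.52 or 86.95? 86.95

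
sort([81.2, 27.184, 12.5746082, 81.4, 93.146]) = [12.5746082, 27.184, 81.2, 81.4, 93.146]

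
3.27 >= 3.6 False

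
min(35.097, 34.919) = 34.919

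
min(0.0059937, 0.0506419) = 0.0059937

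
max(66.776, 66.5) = 66.776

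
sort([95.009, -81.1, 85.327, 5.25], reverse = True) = [95.009, 85.327, 5.25, -81.1]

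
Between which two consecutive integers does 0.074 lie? 0 and 1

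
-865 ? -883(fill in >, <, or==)>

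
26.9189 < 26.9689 True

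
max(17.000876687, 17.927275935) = 17.927275935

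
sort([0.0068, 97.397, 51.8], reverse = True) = [97.397, 51.8, 0.0068]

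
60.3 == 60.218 False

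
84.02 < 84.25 True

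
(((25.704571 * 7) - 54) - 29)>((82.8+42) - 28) True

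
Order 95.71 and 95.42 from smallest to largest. 95.42, 95.71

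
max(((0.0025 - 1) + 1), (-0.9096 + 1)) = 0.0904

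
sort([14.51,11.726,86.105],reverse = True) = [86.105,14.51,11.726]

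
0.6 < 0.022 False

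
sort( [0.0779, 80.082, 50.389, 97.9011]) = [0.0779, 50.389, 80.082, 97.9011]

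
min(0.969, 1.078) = 0.969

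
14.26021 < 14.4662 True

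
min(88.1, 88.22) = 88.1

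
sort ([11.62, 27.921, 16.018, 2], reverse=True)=[27.921, 16.018, 11.62, 2]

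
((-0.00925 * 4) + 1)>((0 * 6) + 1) False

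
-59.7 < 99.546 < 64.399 False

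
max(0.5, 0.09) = 0.5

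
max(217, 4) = 217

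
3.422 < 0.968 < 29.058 False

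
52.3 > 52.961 False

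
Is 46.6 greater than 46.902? No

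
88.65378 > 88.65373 True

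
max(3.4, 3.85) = 3.85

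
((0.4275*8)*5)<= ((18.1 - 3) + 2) True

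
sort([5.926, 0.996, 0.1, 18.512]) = [0.1, 0.996, 5.926, 18.512]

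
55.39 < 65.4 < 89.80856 True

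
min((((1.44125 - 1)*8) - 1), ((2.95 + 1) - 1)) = 2.53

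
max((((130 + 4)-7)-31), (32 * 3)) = 96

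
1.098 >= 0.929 True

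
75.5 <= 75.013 False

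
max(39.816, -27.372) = 39.816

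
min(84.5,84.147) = 84.147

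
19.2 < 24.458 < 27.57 True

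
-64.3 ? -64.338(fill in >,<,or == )>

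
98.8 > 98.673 True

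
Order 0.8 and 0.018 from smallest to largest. 0.018, 0.8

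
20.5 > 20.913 False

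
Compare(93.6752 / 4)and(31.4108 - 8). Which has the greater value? (93.6752 / 4)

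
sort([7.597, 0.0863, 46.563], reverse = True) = [46.563, 7.597, 0.0863]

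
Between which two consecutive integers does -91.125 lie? -92 and -91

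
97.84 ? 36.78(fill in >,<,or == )>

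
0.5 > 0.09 True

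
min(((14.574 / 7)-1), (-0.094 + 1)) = 0.906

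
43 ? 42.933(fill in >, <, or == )>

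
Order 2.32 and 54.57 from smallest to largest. 2.32,54.57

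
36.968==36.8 False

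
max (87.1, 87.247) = 87.247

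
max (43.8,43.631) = 43.8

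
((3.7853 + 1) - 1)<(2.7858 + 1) True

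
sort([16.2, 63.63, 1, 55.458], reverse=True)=[63.63, 55.458, 16.2, 1]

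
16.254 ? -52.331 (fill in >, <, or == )>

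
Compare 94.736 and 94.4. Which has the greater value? 94.736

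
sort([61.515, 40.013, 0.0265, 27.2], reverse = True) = [61.515, 40.013, 27.2, 0.0265]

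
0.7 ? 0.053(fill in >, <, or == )>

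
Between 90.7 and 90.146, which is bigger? 90.7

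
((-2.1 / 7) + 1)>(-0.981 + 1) True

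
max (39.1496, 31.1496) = 39.1496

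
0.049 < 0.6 True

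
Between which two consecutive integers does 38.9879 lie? 38 and 39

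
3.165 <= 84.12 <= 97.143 True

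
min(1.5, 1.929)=1.5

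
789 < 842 True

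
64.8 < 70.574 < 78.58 True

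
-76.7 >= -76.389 False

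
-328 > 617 False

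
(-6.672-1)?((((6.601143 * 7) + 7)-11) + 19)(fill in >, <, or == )<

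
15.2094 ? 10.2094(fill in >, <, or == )>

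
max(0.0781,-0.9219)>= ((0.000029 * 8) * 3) True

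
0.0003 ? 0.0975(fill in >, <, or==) <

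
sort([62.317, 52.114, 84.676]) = [52.114, 62.317, 84.676]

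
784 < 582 False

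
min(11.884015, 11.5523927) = 11.5523927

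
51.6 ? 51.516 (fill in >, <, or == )>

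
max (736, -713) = 736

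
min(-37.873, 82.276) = -37.873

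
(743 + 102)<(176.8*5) True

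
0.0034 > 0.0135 False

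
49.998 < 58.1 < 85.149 True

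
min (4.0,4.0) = 4.0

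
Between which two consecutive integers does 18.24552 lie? 18 and 19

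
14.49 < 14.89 True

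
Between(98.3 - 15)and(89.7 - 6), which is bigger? (89.7 - 6)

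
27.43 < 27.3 False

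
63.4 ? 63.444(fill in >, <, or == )<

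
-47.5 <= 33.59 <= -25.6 False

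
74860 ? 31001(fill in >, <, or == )>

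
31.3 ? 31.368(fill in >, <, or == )<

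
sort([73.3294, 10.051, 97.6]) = [10.051, 73.3294, 97.6]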